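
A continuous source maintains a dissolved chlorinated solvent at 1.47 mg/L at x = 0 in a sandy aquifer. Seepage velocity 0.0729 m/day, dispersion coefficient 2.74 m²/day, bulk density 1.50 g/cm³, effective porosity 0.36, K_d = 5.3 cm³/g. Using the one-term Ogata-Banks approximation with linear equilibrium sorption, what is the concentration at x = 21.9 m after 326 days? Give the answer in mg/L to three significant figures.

Retardation factor R = 1 + ρ_b·K_d/n = 1 + 1.50 × 5.3/0.36 = 23.08.
Sorption retards both mechanisms: v_R = v/R = 0.003159 m/day, D_R = D/R = 0.1187 m²/day.
v_R·t = 0.003159 × 326 = 1.029834 m; 2√(D_R t) = 12.44 m; argument = (21.9 − 1.029834)/12.44 = 1.678.
C = C₀ × ½·erfc(1.678) = 1.47 × 0.008821 = 0.0130 mg/L.

0.0130 mg/L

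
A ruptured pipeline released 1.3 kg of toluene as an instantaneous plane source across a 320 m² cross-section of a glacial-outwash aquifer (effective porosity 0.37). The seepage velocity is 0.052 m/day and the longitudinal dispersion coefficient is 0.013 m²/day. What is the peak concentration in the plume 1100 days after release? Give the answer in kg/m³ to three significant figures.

The peak of an instantaneous 1D plume sits at x = vt; there the Gaussian factor is 1 and C_max = M/(n_e·A·√(4πDt)), where n_e·A is the pore area the mass is dissolved in.
√(4πDt) = √(4π × 0.013 × 1100) = 13.41 m, so C_max = 1.3/(0.37 × 320 × 13.41) = 0.000819 kg/m³.

0.000819 kg/m³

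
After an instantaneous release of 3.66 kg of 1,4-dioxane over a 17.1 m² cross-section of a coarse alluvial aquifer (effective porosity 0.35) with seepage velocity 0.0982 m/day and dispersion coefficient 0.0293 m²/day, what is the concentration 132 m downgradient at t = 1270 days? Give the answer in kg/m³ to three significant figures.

For an instantaneous plane source, C(x,t) = M/(n_e·A·√(4πDt)) · exp(−(x−vt)²/(4Dt)), with n_e·A the pore (flow) area.
Plume center vt = 0.0982 × 1270 = 124.714 m, so the well at 132 m is 7.286 m downgradient of the peak.
√(4πDt) = 21.62 m, giving peak height M/(n_e·A·√(4πDt)) = 3.66/(0.35 × 17.1 × 21.62) = 0.02829 kg/m³.
(x−vt)²/(4Dt) = (7.286)²/(4 × 0.0293 × 1270) = 0.3567; exp(−0.3567) = 0.7000.
C = 0.02829 × 0.7000 = 0.0198 kg/m³.

0.0198 kg/m³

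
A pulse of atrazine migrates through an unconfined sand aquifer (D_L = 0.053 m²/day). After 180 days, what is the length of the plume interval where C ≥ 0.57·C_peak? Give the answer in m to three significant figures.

The plume is Gaussian with σ = √(2Dt) = √(2 × 0.053 × 180) = 4.368 m.
C/C_peak = exp(−Δx²/(2σ²)) = 0.57 ⇒ Δx = σ·√(−2 ln 0.57) = 4.368 × 1.060 = 4.630 m.
Width = 2Δx = 9.26 m.

9.26 m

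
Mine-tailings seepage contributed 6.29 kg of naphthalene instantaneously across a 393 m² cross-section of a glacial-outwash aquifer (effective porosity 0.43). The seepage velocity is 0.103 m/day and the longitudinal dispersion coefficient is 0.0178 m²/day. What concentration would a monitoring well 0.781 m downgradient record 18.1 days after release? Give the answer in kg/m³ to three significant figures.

0.00744 kg/m³

For an instantaneous plane source, C(x,t) = M/(n_e·A·√(4πDt)) · exp(−(x−vt)²/(4Dt)), with n_e·A the pore (flow) area.
Plume center vt = 0.103 × 18.1 = 1.8643 m, so the well at 0.781 m is 1.0833 m upgradient of the peak.
√(4πDt) = 2.012 m, giving peak height M/(n_e·A·√(4πDt)) = 6.29/(0.43 × 393 × 2.012) = 0.01850 kg/m³.
(x−vt)²/(4Dt) = (-1.0833)²/(4 × 0.0178 × 18.1) = 0.9106; exp(−0.9106) = 0.4023.
C = 0.01850 × 0.4023 = 0.00744 kg/m³.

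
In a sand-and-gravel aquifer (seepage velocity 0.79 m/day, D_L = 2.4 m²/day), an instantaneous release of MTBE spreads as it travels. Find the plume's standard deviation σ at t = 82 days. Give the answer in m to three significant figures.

19.8 m

Dispersive spreading gives a Gaussian with σ² = 2Dt; advection only shifts the center.
σ = √(2 × 2.4 × 82) = 19.8 m.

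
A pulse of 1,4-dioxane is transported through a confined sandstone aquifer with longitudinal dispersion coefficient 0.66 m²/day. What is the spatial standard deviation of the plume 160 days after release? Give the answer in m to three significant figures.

14.5 m

Dispersive spreading gives a Gaussian with σ² = 2Dt; advection only shifts the center.
σ = √(2 × 0.66 × 160) = 14.5 m.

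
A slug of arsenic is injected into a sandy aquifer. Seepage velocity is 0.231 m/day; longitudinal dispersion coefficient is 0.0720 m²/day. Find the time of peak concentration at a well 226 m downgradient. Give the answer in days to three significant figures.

For the 1D instantaneous-source solution, setting ∂C/∂t = 0 at fixed x gives v²t² + 2Dt − x² = 0, so t = (√(D² + v²x²) − D)/v².
√(D² + v²x²) = √(0.0720² + 0.231² × 226²) = 52.21; v² = 0.053361.
t = (52.21 − 0.0720)/0.053361 = 977 days (vs. the pure-advection estimate x/v = 978 d).

977 days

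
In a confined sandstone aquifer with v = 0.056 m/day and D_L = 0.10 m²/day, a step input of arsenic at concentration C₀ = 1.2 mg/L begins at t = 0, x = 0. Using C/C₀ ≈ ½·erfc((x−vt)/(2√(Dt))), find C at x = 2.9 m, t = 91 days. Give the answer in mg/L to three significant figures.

0.836 mg/L

For a continuous step input, C/C₀ ≈ ½·erfc((x−vt)/(2√(Dt))).
vt = 0.056 × 91 = 5.096 m and 2√(Dt) = 2√(0.10 × 91) = 6.033 m.
Argument (x−vt)/(2√(Dt)) = (2.9 − 5.096)/6.033 = -0.3640; ½·erfc(-0.3640) = 0.6966.
C = 1.2 × 0.6966 = 0.836 mg/L.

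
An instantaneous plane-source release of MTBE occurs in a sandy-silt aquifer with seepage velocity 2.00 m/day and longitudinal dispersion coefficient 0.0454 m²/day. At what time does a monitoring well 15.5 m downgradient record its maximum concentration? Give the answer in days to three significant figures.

7.74 days

For the 1D instantaneous-source solution, setting ∂C/∂t = 0 at fixed x gives v²t² + 2Dt − x² = 0, so t = (√(D² + v²x²) − D)/v².
√(D² + v²x²) = √(0.0454² + 2.00² × 15.5²) = 31.00; v² = 4.
t = (31.00 − 0.0454)/4 = 7.74 days (vs. the pure-advection estimate x/v = 7.75 d).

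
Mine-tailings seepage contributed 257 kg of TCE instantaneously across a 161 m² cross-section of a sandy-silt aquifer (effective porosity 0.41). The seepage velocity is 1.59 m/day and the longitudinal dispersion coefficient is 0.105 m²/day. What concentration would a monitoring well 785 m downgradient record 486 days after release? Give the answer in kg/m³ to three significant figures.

0.0736 kg/m³

For an instantaneous plane source, C(x,t) = M/(n_e·A·√(4πDt)) · exp(−(x−vt)²/(4Dt)), with n_e·A the pore (flow) area.
Plume center vt = 1.59 × 486 = 772.74 m, so the well at 785 m is 12.26 m downgradient of the peak.
√(4πDt) = 25.32 m, giving peak height M/(n_e·A·√(4πDt)) = 257/(0.41 × 161 × 25.32) = 0.1538 kg/m³.
(x−vt)²/(4Dt) = (12.26)²/(4 × 0.105 × 486) = 0.7364; exp(−0.7364) = 0.4788.
C = 0.1538 × 0.4788 = 0.0736 kg/m³.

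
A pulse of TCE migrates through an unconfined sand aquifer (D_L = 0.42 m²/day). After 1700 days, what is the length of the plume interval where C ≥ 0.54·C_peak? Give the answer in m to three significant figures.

The plume is Gaussian with σ = √(2Dt) = √(2 × 0.42 × 1700) = 37.79 m.
C/C_peak = exp(−Δx²/(2σ²)) = 0.54 ⇒ Δx = σ·√(−2 ln 0.54) = 37.79 × 1.110 = 41.95 m.
Width = 2Δx = 83.9 m.

83.9 m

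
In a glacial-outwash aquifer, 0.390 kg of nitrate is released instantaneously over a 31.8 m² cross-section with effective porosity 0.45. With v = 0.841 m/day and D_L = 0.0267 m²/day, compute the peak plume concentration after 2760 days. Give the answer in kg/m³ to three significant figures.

0.000896 kg/m³

The peak of an instantaneous 1D plume sits at x = vt; there the Gaussian factor is 1 and C_max = M/(n_e·A·√(4πDt)), where n_e·A is the pore area the mass is dissolved in.
√(4πDt) = √(4π × 0.0267 × 2760) = 30.43 m, so C_max = 0.390/(0.45 × 31.8 × 30.43) = 0.000896 kg/m³.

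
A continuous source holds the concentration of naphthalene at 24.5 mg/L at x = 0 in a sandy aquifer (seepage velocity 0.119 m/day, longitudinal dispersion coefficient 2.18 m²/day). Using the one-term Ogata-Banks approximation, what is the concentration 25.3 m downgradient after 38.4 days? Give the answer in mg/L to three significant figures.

1.34 mg/L

For a continuous step input, C/C₀ ≈ ½·erfc((x−vt)/(2√(Dt))).
vt = 0.119 × 38.4 = 4.5696 m and 2√(Dt) = 2√(2.18 × 38.4) = 18.30 m.
Argument (x−vt)/(2√(Dt)) = (25.3 − 4.5696)/18.30 = 1.133; ½·erfc(1.133) = 0.05454.
C = 24.5 × 0.05454 = 1.34 mg/L.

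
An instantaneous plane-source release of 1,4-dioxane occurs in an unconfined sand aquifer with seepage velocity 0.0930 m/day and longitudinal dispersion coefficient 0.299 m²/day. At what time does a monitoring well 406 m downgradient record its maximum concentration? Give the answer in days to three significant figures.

4330 days

For the 1D instantaneous-source solution, setting ∂C/∂t = 0 at fixed x gives v²t² + 2Dt − x² = 0, so t = (√(D² + v²x²) − D)/v².
√(D² + v²x²) = √(0.299² + 0.0930² × 406²) = 37.76; v² = 0.008649.
t = (37.76 − 0.299)/0.008649 = 4330 days (vs. the pure-advection estimate x/v = 4370 d).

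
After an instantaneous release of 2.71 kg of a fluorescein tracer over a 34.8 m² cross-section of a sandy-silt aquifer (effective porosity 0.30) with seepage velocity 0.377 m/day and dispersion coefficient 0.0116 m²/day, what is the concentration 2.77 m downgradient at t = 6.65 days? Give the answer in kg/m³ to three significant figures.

0.211 kg/m³

For an instantaneous plane source, C(x,t) = M/(n_e·A·√(4πDt)) · exp(−(x−vt)²/(4Dt)), with n_e·A the pore (flow) area.
Plume center vt = 0.377 × 6.65 = 2.50705 m, so the well at 2.77 m is 0.26295 m downgradient of the peak.
√(4πDt) = 0.9846 m, giving peak height M/(n_e·A·√(4πDt)) = 2.71/(0.30 × 34.8 × 0.9846) = 0.2636 kg/m³.
(x−vt)²/(4Dt) = (0.26295)²/(4 × 0.0116 × 6.65) = 0.2241; exp(−0.2241) = 0.7992.
C = 0.2636 × 0.7992 = 0.211 kg/m³.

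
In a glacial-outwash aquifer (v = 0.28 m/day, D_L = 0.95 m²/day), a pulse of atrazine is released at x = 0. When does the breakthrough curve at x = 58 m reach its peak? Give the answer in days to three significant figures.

For the 1D instantaneous-source solution, setting ∂C/∂t = 0 at fixed x gives v²t² + 2Dt − x² = 0, so t = (√(D² + v²x²) − D)/v².
√(D² + v²x²) = √(0.95² + 0.28² × 58²) = 16.27; v² = 0.0784.
t = (16.27 − 0.95)/0.0784 = 195 days (vs. the pure-advection estimate x/v = 207 d).

195 days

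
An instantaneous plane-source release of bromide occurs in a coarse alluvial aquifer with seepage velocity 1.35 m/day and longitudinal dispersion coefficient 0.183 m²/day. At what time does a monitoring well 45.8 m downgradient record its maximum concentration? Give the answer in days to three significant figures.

For the 1D instantaneous-source solution, setting ∂C/∂t = 0 at fixed x gives v²t² + 2Dt − x² = 0, so t = (√(D² + v²x²) − D)/v².
√(D² + v²x²) = √(0.183² + 1.35² × 45.8²) = 61.83; v² = 1.8225.
t = (61.83 − 0.183)/1.8225 = 33.8 days (vs. the pure-advection estimate x/v = 33.9 d).

33.8 days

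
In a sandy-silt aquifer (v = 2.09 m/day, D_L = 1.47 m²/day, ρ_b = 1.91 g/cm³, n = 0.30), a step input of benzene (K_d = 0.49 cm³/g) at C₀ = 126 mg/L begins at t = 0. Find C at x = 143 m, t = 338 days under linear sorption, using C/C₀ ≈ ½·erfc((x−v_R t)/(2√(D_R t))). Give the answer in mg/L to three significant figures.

122 mg/L

Retardation factor R = 1 + ρ_b·K_d/n = 1 + 1.91 × 0.49/0.30 = 4.120.
Sorption retards both mechanisms: v_R = v/R = 0.5073 m/day, D_R = D/R = 0.3568 m²/day.
v_R·t = 0.5073 × 338 = 171.4674 m; 2√(D_R t) = 21.96 m; argument = (143 − 171.4674)/21.96 = -1.296.
C = C₀ × ½·erfc(-1.296) = 126 × 0.9666 = 122 mg/L.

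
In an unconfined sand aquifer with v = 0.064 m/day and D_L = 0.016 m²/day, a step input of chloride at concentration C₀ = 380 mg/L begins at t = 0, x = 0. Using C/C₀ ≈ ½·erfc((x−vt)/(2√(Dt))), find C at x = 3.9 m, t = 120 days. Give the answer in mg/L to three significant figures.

370 mg/L

For a continuous step input, C/C₀ ≈ ½·erfc((x−vt)/(2√(Dt))).
vt = 0.064 × 120 = 7.68 m and 2√(Dt) = 2√(0.016 × 120) = 2.771 m.
Argument (x−vt)/(2√(Dt)) = (3.9 − 7.68)/2.771 = -1.364; ½·erfc(-1.364) = 0.9731.
C = 380 × 0.9731 = 370 mg/L.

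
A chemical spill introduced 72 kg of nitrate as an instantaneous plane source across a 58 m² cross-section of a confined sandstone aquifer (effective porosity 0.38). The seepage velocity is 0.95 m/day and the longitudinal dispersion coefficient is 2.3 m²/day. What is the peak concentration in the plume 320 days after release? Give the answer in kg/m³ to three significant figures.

0.0340 kg/m³

The peak of an instantaneous 1D plume sits at x = vt; there the Gaussian factor is 1 and C_max = M/(n_e·A·√(4πDt)), where n_e·A is the pore area the mass is dissolved in.
√(4πDt) = √(4π × 2.3 × 320) = 96.17 m, so C_max = 72/(0.38 × 58 × 96.17) = 0.0340 kg/m³.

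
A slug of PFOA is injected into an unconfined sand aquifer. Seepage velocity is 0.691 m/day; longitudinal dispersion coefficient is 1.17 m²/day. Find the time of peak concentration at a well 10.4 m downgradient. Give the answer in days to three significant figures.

For the 1D instantaneous-source solution, setting ∂C/∂t = 0 at fixed x gives v²t² + 2Dt − x² = 0, so t = (√(D² + v²x²) − D)/v².
√(D² + v²x²) = √(1.17² + 0.691² × 10.4²) = 7.281; v² = 0.477481.
t = (7.281 − 1.17)/0.477481 = 12.8 days (vs. the pure-advection estimate x/v = 15.1 d).

12.8 days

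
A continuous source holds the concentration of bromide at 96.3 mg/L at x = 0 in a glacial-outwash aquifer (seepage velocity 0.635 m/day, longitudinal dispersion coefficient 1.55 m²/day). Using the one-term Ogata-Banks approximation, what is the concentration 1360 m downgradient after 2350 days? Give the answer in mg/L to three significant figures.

90.5 mg/L

For a continuous step input, C/C₀ ≈ ½·erfc((x−vt)/(2√(Dt))).
vt = 0.635 × 2350 = 1492.25 m and 2√(Dt) = 2√(1.55 × 2350) = 120.7 m.
Argument (x−vt)/(2√(Dt)) = (1360 − 1492.25)/120.7 = -1.096; ½·erfc(-1.096) = 0.9394.
C = 96.3 × 0.9394 = 90.5 mg/L.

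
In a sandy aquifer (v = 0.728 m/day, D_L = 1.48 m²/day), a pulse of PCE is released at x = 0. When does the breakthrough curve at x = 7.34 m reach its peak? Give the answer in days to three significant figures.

For the 1D instantaneous-source solution, setting ∂C/∂t = 0 at fixed x gives v²t² + 2Dt − x² = 0, so t = (√(D² + v²x²) − D)/v².
√(D² + v²x²) = √(1.48² + 0.728² × 7.34²) = 5.545; v² = 0.529984.
t = (5.545 − 1.48)/0.529984 = 7.67 days (vs. the pure-advection estimate x/v = 10.1 d).

7.67 days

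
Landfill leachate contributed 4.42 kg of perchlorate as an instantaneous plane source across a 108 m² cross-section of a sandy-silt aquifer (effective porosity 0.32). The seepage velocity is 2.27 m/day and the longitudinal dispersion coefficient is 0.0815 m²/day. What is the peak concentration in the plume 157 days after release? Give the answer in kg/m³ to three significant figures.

The peak of an instantaneous 1D plume sits at x = vt; there the Gaussian factor is 1 and C_max = M/(n_e·A·√(4πDt)), where n_e·A is the pore area the mass is dissolved in.
√(4πDt) = √(4π × 0.0815 × 157) = 12.68 m, so C_max = 4.42/(0.32 × 108 × 12.68) = 0.0101 kg/m³.

0.0101 kg/m³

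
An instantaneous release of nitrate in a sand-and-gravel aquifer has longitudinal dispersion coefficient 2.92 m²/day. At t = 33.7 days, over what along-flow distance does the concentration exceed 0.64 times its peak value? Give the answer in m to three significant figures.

26.5 m

The plume is Gaussian with σ = √(2Dt) = √(2 × 2.92 × 33.7) = 14.03 m.
C/C_peak = exp(−Δx²/(2σ²)) = 0.64 ⇒ Δx = σ·√(−2 ln 0.64) = 14.03 × 0.9448 = 13.26 m.
Width = 2Δx = 26.5 m.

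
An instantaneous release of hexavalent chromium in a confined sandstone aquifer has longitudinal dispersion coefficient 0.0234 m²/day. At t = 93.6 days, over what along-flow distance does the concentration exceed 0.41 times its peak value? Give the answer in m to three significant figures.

5.59 m

The plume is Gaussian with σ = √(2Dt) = √(2 × 0.0234 × 93.6) = 2.093 m.
C/C_peak = exp(−Δx²/(2σ²)) = 0.41 ⇒ Δx = σ·√(−2 ln 0.41) = 2.093 × 1.335 = 2.794 m.
Width = 2Δx = 5.59 m.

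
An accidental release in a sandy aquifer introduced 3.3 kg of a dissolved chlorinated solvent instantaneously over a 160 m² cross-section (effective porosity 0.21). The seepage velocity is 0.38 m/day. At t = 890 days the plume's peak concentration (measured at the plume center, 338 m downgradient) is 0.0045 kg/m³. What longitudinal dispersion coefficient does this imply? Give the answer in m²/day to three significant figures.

At the plume center C_max = M/(n_e·A·√(4πDt)), so D = M²/(4πt·(n_e·A·C_max)²).
n_e·A·C_max = 0.21 × 160 × 0.0045 = 0.1512 kg/m.
D = 3.3²/(4π × 890 × 0.1512²) = 0.0426 m²/day.

0.0426 m²/day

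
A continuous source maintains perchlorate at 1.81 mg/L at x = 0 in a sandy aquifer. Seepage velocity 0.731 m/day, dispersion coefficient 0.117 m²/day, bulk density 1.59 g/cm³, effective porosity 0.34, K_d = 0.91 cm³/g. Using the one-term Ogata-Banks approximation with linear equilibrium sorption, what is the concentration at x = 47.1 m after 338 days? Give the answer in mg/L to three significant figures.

0.889 mg/L

Retardation factor R = 1 + ρ_b·K_d/n = 1 + 1.59 × 0.91/0.34 = 5.256.
Sorption retards both mechanisms: v_R = v/R = 0.1391 m/day, D_R = D/R = 0.02226 m²/day.
v_R·t = 0.1391 × 338 = 47.0158 m; 2√(D_R t) = 5.486 m; argument = (47.1 − 47.0158)/5.486 = 0.01535.
C = C₀ × ½·erfc(0.01535) = 1.81 × 0.4913 = 0.889 mg/L.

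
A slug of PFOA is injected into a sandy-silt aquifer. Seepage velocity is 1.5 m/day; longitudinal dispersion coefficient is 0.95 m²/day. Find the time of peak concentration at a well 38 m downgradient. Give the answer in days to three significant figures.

24.9 days

For the 1D instantaneous-source solution, setting ∂C/∂t = 0 at fixed x gives v²t² + 2Dt − x² = 0, so t = (√(D² + v²x²) − D)/v².
√(D² + v²x²) = √(0.95² + 1.5² × 38²) = 57.01; v² = 2.25.
t = (57.01 − 0.95)/2.25 = 24.9 days (vs. the pure-advection estimate x/v = 25.3 d).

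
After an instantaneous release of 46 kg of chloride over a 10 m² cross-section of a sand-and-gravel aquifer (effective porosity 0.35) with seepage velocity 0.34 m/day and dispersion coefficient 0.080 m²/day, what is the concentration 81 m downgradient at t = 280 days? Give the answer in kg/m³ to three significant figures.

0.0825 kg/m³

For an instantaneous plane source, C(x,t) = M/(n_e·A·√(4πDt)) · exp(−(x−vt)²/(4Dt)), with n_e·A the pore (flow) area.
Plume center vt = 0.34 × 280 = 95.2 m, so the well at 81 m is 14.2 m upgradient of the peak.
√(4πDt) = 16.78 m, giving peak height M/(n_e·A·√(4πDt)) = 46/(0.35 × 10 × 16.78) = 0.7832 kg/m³.
(x−vt)²/(4Dt) = (-14.2)²/(4 × 0.080 × 280) = 2.250; exp(−2.250) = 0.1054.
C = 0.7832 × 0.1054 = 0.0825 kg/m³.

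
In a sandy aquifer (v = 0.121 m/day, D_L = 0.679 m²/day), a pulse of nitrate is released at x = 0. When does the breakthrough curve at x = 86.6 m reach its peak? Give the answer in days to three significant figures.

For the 1D instantaneous-source solution, setting ∂C/∂t = 0 at fixed x gives v²t² + 2Dt − x² = 0, so t = (√(D² + v²x²) − D)/v².
√(D² + v²x²) = √(0.679² + 0.121² × 86.6²) = 10.50; v² = 0.014641.
t = (10.50 − 0.679)/0.014641 = 671 days (vs. the pure-advection estimate x/v = 716 d).

671 days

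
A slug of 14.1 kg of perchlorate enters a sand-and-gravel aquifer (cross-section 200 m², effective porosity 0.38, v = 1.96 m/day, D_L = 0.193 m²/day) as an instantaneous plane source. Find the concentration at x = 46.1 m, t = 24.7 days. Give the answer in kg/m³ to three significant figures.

For an instantaneous plane source, C(x,t) = M/(n_e·A·√(4πDt)) · exp(−(x−vt)²/(4Dt)), with n_e·A the pore (flow) area.
Plume center vt = 1.96 × 24.7 = 48.412 m, so the well at 46.1 m is 2.312 m upgradient of the peak.
√(4πDt) = 7.740 m, giving peak height M/(n_e·A·√(4πDt)) = 14.1/(0.38 × 200 × 7.740) = 0.02397 kg/m³.
(x−vt)²/(4Dt) = (-2.312)²/(4 × 0.193 × 24.7) = 0.2803; exp(−0.2803) = 0.7556.
C = 0.02397 × 0.7556 = 0.0181 kg/m³.

0.0181 kg/m³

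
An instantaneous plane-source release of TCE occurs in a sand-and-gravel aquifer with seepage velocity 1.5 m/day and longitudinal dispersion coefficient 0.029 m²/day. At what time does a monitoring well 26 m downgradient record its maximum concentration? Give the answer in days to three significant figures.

17.3 days

For the 1D instantaneous-source solution, setting ∂C/∂t = 0 at fixed x gives v²t² + 2Dt − x² = 0, so t = (√(D² + v²x²) − D)/v².
√(D² + v²x²) = √(0.029² + 1.5² × 26²) = 39.00; v² = 2.25.
t = (39.00 − 0.029)/2.25 = 17.3 days (vs. the pure-advection estimate x/v = 17.3 d).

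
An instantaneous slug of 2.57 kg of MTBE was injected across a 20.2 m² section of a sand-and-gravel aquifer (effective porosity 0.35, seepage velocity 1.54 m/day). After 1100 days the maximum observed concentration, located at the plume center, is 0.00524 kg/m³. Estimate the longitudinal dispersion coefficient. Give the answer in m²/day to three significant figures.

0.348 m²/day

At the plume center C_max = M/(n_e·A·√(4πDt)), so D = M²/(4πt·(n_e·A·C_max)²).
n_e·A·C_max = 0.35 × 20.2 × 0.00524 = 0.03705 kg/m.
D = 2.57²/(4π × 1100 × 0.03705²) = 0.348 m²/day.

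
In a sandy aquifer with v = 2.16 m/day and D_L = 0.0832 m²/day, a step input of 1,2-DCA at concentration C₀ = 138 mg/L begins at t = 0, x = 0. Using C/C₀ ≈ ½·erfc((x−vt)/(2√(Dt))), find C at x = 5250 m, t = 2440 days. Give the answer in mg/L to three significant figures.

For a continuous step input, C/C₀ ≈ ½·erfc((x−vt)/(2√(Dt))).
vt = 2.16 × 2440 = 5270.4 m and 2√(Dt) = 2√(0.0832 × 2440) = 28.50 m.
Argument (x−vt)/(2√(Dt)) = (5250 − 5270.4)/28.50 = -0.7158; ½·erfc(-0.7158) = 0.8443.
C = 138 × 0.8443 = 117 mg/L.

117 mg/L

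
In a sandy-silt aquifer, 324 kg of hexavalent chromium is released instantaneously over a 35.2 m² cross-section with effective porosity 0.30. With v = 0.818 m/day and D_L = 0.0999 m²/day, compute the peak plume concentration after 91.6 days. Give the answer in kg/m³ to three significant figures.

The peak of an instantaneous 1D plume sits at x = vt; there the Gaussian factor is 1 and C_max = M/(n_e·A·√(4πDt)), where n_e·A is the pore area the mass is dissolved in.
√(4πDt) = √(4π × 0.0999 × 91.6) = 10.72 m, so C_max = 324/(0.30 × 35.2 × 10.72) = 2.86 kg/m³.

2.86 kg/m³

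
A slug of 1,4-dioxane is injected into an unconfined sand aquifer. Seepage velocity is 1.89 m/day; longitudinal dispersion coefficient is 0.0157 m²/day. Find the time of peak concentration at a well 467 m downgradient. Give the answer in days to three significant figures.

247 days

For the 1D instantaneous-source solution, setting ∂C/∂t = 0 at fixed x gives v²t² + 2Dt − x² = 0, so t = (√(D² + v²x²) − D)/v².
√(D² + v²x²) = √(0.0157² + 1.89² × 467²) = 882.6; v² = 3.5721.
t = (882.6 − 0.0157)/3.5721 = 247 days (vs. the pure-advection estimate x/v = 247 d).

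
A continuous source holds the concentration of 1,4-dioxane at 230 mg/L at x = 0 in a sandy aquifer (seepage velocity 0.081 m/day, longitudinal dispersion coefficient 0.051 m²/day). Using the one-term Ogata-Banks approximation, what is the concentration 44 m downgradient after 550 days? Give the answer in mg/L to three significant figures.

122 mg/L

For a continuous step input, C/C₀ ≈ ½·erfc((x−vt)/(2√(Dt))).
vt = 0.081 × 550 = 44.55 m and 2√(Dt) = 2√(0.051 × 550) = 10.59 m.
Argument (x−vt)/(2√(Dt)) = (44 − 44.55)/10.59 = -0.05194; ½·erfc(-0.05194) = 0.5293.
C = 230 × 0.5293 = 122 mg/L.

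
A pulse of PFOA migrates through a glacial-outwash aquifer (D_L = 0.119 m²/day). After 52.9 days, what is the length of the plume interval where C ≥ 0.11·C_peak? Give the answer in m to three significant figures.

14.9 m

The plume is Gaussian with σ = √(2Dt) = √(2 × 0.119 × 52.9) = 3.548 m.
C/C_peak = exp(−Δx²/(2σ²)) = 0.11 ⇒ Δx = σ·√(−2 ln 0.11) = 3.548 × 2.101 = 7.454 m.
Width = 2Δx = 14.9 m.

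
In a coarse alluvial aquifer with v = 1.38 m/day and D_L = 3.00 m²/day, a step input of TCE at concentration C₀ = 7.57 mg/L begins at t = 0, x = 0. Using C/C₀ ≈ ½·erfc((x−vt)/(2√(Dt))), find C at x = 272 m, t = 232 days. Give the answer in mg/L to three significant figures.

6.83 mg/L

For a continuous step input, C/C₀ ≈ ½·erfc((x−vt)/(2√(Dt))).
vt = 1.38 × 232 = 320.16 m and 2√(Dt) = 2√(3.00 × 232) = 52.76 m.
Argument (x−vt)/(2√(Dt)) = (272 − 320.16)/52.76 = -0.9128; ½·erfc(-0.9128) = 0.9016.
C = 7.57 × 0.9016 = 6.83 mg/L.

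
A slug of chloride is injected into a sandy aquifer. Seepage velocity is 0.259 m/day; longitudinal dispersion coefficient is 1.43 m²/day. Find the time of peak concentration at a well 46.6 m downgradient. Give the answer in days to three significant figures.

160 days

For the 1D instantaneous-source solution, setting ∂C/∂t = 0 at fixed x gives v²t² + 2Dt − x² = 0, so t = (√(D² + v²x²) − D)/v².
√(D² + v²x²) = √(1.43² + 0.259² × 46.6²) = 12.15; v² = 0.067081.
t = (12.15 − 1.43)/0.067081 = 160 days (vs. the pure-advection estimate x/v = 180 d).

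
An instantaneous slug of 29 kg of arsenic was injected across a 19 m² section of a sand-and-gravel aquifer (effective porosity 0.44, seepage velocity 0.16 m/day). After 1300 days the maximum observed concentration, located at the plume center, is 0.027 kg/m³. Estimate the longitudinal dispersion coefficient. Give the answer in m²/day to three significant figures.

1.01 m²/day

At the plume center C_max = M/(n_e·A·√(4πDt)), so D = M²/(4πt·(n_e·A·C_max)²).
n_e·A·C_max = 0.44 × 19 × 0.027 = 0.2257 kg/m.
D = 29²/(4π × 1300 × 0.2257²) = 1.01 m²/day.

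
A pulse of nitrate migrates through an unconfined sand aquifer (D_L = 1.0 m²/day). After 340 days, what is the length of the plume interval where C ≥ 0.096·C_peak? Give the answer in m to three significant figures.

The plume is Gaussian with σ = √(2Dt) = √(2 × 1.0 × 340) = 26.08 m.
C/C_peak = exp(−Δx²/(2σ²)) = 0.096 ⇒ Δx = σ·√(−2 ln 0.096) = 26.08 × 2.165 = 56.46 m.
Width = 2Δx = 113 m.

113 m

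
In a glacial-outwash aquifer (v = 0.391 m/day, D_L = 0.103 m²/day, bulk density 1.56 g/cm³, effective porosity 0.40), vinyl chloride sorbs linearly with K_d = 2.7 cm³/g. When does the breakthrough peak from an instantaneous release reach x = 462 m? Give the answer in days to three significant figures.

13600 days

Retardation factor R = 1 + ρ_b·K_d/n = 1 + 1.56 × 2.7/0.40 = 11.53.
Sorption retards both mechanisms: v_R = v/R = 0.03391 m/day, D_R = D/R = 0.008933 m²/day.
Peak time from v_R²t² + 2D_R t − x² = 0: t = (√(D_R² + v_R²x²) − D_R)/v_R².
√(D_R² + v_R²x²) = √(0.008933² + 0.03391² × 462²) = 15.67; v_R² = 0.001150.
t = (15.67 − 0.008933)/0.001150 = 13600 days.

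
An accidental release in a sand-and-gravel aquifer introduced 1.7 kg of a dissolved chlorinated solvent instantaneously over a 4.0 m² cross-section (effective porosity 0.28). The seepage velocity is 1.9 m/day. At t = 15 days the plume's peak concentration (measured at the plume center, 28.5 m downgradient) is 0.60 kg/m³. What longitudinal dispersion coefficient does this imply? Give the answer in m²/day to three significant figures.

0.0340 m²/day

At the plume center C_max = M/(n_e·A·√(4πDt)), so D = M²/(4πt·(n_e·A·C_max)²).
n_e·A·C_max = 0.28 × 4.0 × 0.60 = 0.6720 kg/m.
D = 1.7²/(4π × 15 × 0.6720²) = 0.0340 m²/day.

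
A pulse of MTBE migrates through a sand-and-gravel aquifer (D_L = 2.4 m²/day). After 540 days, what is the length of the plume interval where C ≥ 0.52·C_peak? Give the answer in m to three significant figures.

The plume is Gaussian with σ = √(2Dt) = √(2 × 2.4 × 540) = 50.91 m.
C/C_peak = exp(−Δx²/(2σ²)) = 0.52 ⇒ Δx = σ·√(−2 ln 0.52) = 50.91 × 1.144 = 58.24 m.
Width = 2Δx = 116 m.

116 m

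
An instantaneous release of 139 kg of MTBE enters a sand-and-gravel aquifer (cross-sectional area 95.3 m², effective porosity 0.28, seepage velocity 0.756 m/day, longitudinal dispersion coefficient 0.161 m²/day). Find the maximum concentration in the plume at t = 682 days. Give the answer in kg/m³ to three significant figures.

The peak of an instantaneous 1D plume sits at x = vt; there the Gaussian factor is 1 and C_max = M/(n_e·A·√(4πDt)), where n_e·A is the pore area the mass is dissolved in.
√(4πDt) = √(4π × 0.161 × 682) = 37.15 m, so C_max = 139/(0.28 × 95.3 × 37.15) = 0.140 kg/m³.

0.140 kg/m³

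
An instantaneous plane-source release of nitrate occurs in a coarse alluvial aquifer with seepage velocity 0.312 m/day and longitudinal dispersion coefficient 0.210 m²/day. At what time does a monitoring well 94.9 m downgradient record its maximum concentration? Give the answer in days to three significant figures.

302 days

For the 1D instantaneous-source solution, setting ∂C/∂t = 0 at fixed x gives v²t² + 2Dt − x² = 0, so t = (√(D² + v²x²) − D)/v².
√(D² + v²x²) = √(0.210² + 0.312² × 94.9²) = 29.61; v² = 0.097344.
t = (29.61 − 0.210)/0.097344 = 302 days (vs. the pure-advection estimate x/v = 304 d).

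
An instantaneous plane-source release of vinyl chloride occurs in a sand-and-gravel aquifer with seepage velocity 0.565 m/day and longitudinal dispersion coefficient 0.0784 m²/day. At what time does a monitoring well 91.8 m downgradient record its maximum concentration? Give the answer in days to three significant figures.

162 days

For the 1D instantaneous-source solution, setting ∂C/∂t = 0 at fixed x gives v²t² + 2Dt − x² = 0, so t = (√(D² + v²x²) − D)/v².
√(D² + v²x²) = √(0.0784² + 0.565² × 91.8²) = 51.87; v² = 0.319225.
t = (51.87 − 0.0784)/0.319225 = 162 days (vs. the pure-advection estimate x/v = 162 d).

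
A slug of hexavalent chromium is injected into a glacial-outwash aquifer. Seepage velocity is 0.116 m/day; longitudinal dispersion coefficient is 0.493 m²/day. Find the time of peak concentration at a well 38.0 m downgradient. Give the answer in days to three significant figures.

293 days

For the 1D instantaneous-source solution, setting ∂C/∂t = 0 at fixed x gives v²t² + 2Dt − x² = 0, so t = (√(D² + v²x²) − D)/v².
√(D² + v²x²) = √(0.493² + 0.116² × 38.0²) = 4.435; v² = 0.013456.
t = (4.435 − 0.493)/0.013456 = 293 days (vs. the pure-advection estimate x/v = 328 d).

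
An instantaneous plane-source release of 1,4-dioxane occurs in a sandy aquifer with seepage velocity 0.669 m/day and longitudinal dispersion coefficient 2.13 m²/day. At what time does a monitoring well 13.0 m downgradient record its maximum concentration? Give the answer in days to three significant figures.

For the 1D instantaneous-source solution, setting ∂C/∂t = 0 at fixed x gives v²t² + 2Dt − x² = 0, so t = (√(D² + v²x²) − D)/v².
√(D² + v²x²) = √(2.13² + 0.669² × 13.0²) = 8.954; v² = 0.447561.
t = (8.954 − 2.13)/0.447561 = 15.2 days (vs. the pure-advection estimate x/v = 19.4 d).

15.2 days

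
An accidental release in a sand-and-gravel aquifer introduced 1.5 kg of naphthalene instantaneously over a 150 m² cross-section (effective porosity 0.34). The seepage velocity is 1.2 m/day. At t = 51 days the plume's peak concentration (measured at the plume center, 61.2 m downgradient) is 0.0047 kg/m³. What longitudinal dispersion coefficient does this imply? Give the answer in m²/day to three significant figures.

At the plume center C_max = M/(n_e·A·√(4πDt)), so D = M²/(4πt·(n_e·A·C_max)²).
n_e·A·C_max = 0.34 × 150 × 0.0047 = 0.2397 kg/m.
D = 1.5²/(4π × 51 × 0.2397²) = 0.0611 m²/day.

0.0611 m²/day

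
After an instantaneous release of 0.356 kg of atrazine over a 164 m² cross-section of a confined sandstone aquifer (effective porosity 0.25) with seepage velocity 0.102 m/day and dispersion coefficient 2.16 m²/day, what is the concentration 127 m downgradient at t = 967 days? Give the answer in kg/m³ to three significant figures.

For an instantaneous plane source, C(x,t) = M/(n_e·A·√(4πDt)) · exp(−(x−vt)²/(4Dt)), with n_e·A the pore (flow) area.
Plume center vt = 0.102 × 967 = 98.634 m, so the well at 127 m is 28.366 m downgradient of the peak.
√(4πDt) = 162.0 m, giving peak height M/(n_e·A·√(4πDt)) = 0.356/(0.25 × 164 × 162.0) = 5.360e-05 kg/m³.
(x−vt)²/(4Dt) = (28.366)²/(4 × 2.16 × 967) = 0.09631; exp(−0.09631) = 0.9082.
C = 5.360e-05 × 0.9082 = 4.87e-05 kg/m³.

4.87e-05 kg/m³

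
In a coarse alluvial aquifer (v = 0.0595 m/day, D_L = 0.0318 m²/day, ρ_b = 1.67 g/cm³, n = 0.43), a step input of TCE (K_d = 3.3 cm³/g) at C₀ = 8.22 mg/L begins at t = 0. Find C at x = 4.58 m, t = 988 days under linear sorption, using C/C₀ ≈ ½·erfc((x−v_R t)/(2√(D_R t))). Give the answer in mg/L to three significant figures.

Retardation factor R = 1 + ρ_b·K_d/n = 1 + 1.67 × 3.3/0.43 = 13.82.
Sorption retards both mechanisms: v_R = v/R = 0.004305 m/day, D_R = D/R = 0.002301 m²/day.
v_R·t = 0.004305 × 988 = 4.25334 m; 2√(D_R t) = 3.016 m; argument = (4.58 − 4.25334)/3.016 = 0.1083.
C = C₀ × ½·erfc(0.1083) = 8.22 × 0.4391 = 3.61 mg/L.

3.61 mg/L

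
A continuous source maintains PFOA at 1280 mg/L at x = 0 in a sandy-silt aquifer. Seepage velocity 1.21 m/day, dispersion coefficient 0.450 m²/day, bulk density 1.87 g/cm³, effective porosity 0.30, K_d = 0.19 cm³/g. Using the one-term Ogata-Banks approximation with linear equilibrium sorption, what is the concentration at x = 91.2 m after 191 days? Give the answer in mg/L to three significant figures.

Retardation factor R = 1 + ρ_b·K_d/n = 1 + 1.87 × 0.19/0.30 = 2.184.
Sorption retards both mechanisms: v_R = v/R = 0.5540 m/day, D_R = D/R = 0.2060 m²/day.
v_R·t = 0.5540 × 191 = 105.814 m; 2√(D_R t) = 12.55 m; argument = (91.2 − 105.814)/12.55 = -1.164.
C = C₀ × ½·erfc(-1.164) = 1280 × 0.9501 = 1220 mg/L.

1220 mg/L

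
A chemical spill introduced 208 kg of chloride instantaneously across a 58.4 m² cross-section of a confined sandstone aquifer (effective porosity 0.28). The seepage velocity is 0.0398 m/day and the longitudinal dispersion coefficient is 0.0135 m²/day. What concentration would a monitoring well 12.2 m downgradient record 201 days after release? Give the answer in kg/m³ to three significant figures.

For an instantaneous plane source, C(x,t) = M/(n_e·A·√(4πDt)) · exp(−(x−vt)²/(4Dt)), with n_e·A the pore (flow) area.
Plume center vt = 0.0398 × 201 = 7.9998 m, so the well at 12.2 m is 4.2002 m downgradient of the peak.
√(4πDt) = 5.839 m, giving peak height M/(n_e·A·√(4πDt)) = 208/(0.28 × 58.4 × 5.839) = 2.178 kg/m³.
(x−vt)²/(4Dt) = (4.2002)²/(4 × 0.0135 × 201) = 1.625; exp(−1.625) = 0.1969.
C = 2.178 × 0.1969 = 0.429 kg/m³.

0.429 kg/m³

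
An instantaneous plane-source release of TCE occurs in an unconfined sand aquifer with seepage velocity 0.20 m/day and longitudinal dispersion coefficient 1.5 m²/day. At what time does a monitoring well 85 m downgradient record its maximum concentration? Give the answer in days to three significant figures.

For the 1D instantaneous-source solution, setting ∂C/∂t = 0 at fixed x gives v²t² + 2Dt − x² = 0, so t = (√(D² + v²x²) − D)/v².
√(D² + v²x²) = √(1.5² + 0.20² × 85²) = 17.07; v² = 0.04.
t = (17.07 − 1.5)/0.04 = 389 days (vs. the pure-advection estimate x/v = 425 d).

389 days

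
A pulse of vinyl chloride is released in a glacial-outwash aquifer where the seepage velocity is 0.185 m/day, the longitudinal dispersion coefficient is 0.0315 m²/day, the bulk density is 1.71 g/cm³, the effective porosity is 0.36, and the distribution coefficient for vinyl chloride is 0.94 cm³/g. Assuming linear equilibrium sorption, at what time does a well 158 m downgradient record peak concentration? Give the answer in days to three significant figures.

4660 days

Retardation factor R = 1 + ρ_b·K_d/n = 1 + 1.71 × 0.94/0.36 = 5.465.
Sorption retards both mechanisms: v_R = v/R = 0.03385 m/day, D_R = D/R = 0.005764 m²/day.
Peak time from v_R²t² + 2D_R t − x² = 0: t = (√(D_R² + v_R²x²) − D_R)/v_R².
√(D_R² + v_R²x²) = √(0.005764² + 0.03385² × 158²) = 5.348; v_R² = 0.001146.
t = (5.348 − 0.005764)/0.001146 = 4660 days.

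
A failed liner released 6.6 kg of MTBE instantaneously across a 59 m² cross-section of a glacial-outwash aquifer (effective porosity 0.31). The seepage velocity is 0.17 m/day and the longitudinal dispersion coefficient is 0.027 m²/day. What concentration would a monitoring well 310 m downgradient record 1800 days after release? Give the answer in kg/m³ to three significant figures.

For an instantaneous plane source, C(x,t) = M/(n_e·A·√(4πDt)) · exp(−(x−vt)²/(4Dt)), with n_e·A the pore (flow) area.
Plume center vt = 0.17 × 1800 = 306 m, so the well at 310 m is 4 m downgradient of the peak.
√(4πDt) = 24.71 m, giving peak height M/(n_e·A·√(4πDt)) = 6.6/(0.31 × 59 × 24.71) = 0.01460 kg/m³.
(x−vt)²/(4Dt) = (4)²/(4 × 0.027 × 1800) = 0.08230; exp(−0.08230) = 0.9210.
C = 0.01460 × 0.9210 = 0.0134 kg/m³.

0.0134 kg/m³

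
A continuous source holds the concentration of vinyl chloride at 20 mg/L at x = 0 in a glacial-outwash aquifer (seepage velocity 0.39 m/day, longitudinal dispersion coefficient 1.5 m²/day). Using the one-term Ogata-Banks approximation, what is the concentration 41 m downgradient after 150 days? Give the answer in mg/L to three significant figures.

For a continuous step input, C/C₀ ≈ ½·erfc((x−vt)/(2√(Dt))).
vt = 0.39 × 150 = 58.5 m and 2√(Dt) = 2√(1.5 × 150) = 30.00 m.
Argument (x−vt)/(2√(Dt)) = (41 − 58.5)/30.00 = -0.5833; ½·erfc(-0.5833) = 0.7953.
C = 20 × 0.7953 = 15.9 mg/L.

15.9 mg/L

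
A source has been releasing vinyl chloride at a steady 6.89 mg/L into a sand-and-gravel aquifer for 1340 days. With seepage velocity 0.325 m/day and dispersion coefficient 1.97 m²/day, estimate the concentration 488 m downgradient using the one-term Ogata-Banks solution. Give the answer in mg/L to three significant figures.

1.62 mg/L

For a continuous step input, C/C₀ ≈ ½·erfc((x−vt)/(2√(Dt))).
vt = 0.325 × 1340 = 435.5 m and 2√(Dt) = 2√(1.97 × 1340) = 102.8 m.
Argument (x−vt)/(2√(Dt)) = (488 − 435.5)/102.8 = 0.5107; ½·erfc(0.5107) = 0.2351.
C = 6.89 × 0.2351 = 1.62 mg/L.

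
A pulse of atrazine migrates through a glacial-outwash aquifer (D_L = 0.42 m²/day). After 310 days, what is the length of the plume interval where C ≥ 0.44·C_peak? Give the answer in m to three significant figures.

41.4 m

The plume is Gaussian with σ = √(2Dt) = √(2 × 0.42 × 310) = 16.14 m.
C/C_peak = exp(−Δx²/(2σ²)) = 0.44 ⇒ Δx = σ·√(−2 ln 0.44) = 16.14 × 1.281 = 20.68 m.
Width = 2Δx = 41.4 m.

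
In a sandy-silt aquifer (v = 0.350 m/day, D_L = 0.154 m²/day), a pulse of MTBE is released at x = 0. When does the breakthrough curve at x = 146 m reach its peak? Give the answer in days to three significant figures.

416 days

For the 1D instantaneous-source solution, setting ∂C/∂t = 0 at fixed x gives v²t² + 2Dt − x² = 0, so t = (√(D² + v²x²) − D)/v².
√(D² + v²x²) = √(0.154² + 0.350² × 146²) = 51.10; v² = 0.1225.
t = (51.10 − 0.154)/0.1225 = 416 days (vs. the pure-advection estimate x/v = 417 d).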